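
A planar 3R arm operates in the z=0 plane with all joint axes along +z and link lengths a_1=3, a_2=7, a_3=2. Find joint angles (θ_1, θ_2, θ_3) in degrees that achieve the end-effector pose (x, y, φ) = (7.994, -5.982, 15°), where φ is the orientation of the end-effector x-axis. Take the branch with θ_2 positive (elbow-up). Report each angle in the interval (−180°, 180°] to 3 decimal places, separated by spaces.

wrist centre = target − a_3·(cos φ, sin φ) = (6.0621, -6.4996)
cos θ_2 = (78.9949−3²−7²)/(2·3·7) = 0.4999; θ_2 = 60.0080° (elbow-up)
β = atan2(-6.4996,6.0621) = -46.9946°; ψ = atan2(6.0627,6.4992) = 43.0099°
θ_1 = β − ψ = -90.0046°
θ_3 = φ − θ_1 − θ_2 = 44.9966° (wrapped to (-180°,180°])

-90.005 60.008 44.997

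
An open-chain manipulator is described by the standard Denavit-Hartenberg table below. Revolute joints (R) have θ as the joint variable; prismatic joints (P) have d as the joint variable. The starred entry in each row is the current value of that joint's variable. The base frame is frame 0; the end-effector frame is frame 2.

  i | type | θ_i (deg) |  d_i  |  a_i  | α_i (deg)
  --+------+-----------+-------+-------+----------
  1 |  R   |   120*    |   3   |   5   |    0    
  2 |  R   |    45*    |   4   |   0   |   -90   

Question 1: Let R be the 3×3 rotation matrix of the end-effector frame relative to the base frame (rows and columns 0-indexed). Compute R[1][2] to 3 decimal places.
End-effector z-axis (col 2 of R) = (-0.2588,-0.9659,0.0000)
R[1][2] = -0.9659

-0.966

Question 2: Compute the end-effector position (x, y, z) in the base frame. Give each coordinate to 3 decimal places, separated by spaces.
after link 1: o_1 = (-2.5000, 4.3301, 3.0000)
after link 2: o_2 = (-2.5000, 4.3301, 7.0000)

-2.500 4.330 7.000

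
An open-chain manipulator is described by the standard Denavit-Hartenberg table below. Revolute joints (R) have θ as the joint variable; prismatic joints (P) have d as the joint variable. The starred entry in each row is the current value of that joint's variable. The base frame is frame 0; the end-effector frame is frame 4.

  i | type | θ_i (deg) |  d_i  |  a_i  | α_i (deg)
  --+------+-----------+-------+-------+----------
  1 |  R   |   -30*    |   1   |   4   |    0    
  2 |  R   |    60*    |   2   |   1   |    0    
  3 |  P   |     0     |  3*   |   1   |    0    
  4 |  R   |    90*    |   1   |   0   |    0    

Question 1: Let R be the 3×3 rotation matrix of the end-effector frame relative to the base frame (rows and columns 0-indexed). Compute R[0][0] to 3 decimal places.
End-effector x-axis (col 0 of R) = (-0.5000,0.8660,0.0000)
R[0][0] = -0.5000

-0.500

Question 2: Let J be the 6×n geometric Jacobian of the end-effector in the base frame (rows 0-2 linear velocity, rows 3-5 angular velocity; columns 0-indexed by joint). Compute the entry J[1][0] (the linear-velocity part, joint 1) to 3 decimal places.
axis z_0 = ẑ; lever o_n−o_0 = (5.1962,-1.0000,7.0000)
cross product → J_v[:, 0] = (1.0000,5.1962,-0.0000)
J_ω[:, 0] = z_0
entry J[1][0] = 5.1962

5.196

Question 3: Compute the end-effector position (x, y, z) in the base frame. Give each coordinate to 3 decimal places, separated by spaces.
5.196 -1.000 7.000

after link 1: o_1 = (3.4641, -2.0000, 1.0000)
after link 2: o_2 = (4.3301, -1.5000, 3.0000)
after link 3: o_3 = (5.1962, -1.0000, 6.0000)
after link 4: o_4 = (5.1962, -1.0000, 7.0000)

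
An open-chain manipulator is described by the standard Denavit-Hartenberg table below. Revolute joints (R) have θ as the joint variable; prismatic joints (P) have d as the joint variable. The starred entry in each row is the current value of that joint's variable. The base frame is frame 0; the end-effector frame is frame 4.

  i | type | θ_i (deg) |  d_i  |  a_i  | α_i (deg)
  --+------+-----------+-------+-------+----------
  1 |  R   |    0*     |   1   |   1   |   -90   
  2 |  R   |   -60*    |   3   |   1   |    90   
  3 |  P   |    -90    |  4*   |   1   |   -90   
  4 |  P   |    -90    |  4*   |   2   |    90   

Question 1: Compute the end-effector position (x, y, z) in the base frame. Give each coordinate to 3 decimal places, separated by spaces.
-1.696 2.000 8.330

after link 1: o_1 = (1.0000, 0.0000, 1.0000)
after link 2: o_2 = (1.5000, 3.0000, 1.8660)
after link 3: o_3 = (-1.9641, 2.0000, 3.8660)
after link 4: o_4 = (-1.6962, 2.0000, 8.3301)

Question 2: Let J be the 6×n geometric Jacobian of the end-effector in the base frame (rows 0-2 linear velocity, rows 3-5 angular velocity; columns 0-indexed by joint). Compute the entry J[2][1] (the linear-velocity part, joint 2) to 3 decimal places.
2.696

axis z_1 = (0.0000,1.0000,0.0000); lever o_n−o_1 = (-2.6962,2.0000,7.3301)
cross product → J_v[:, 1] = (7.3301,-0.0000,2.6962)
J_ω[:, 1] = z_1
entry J[2][1] = 2.6962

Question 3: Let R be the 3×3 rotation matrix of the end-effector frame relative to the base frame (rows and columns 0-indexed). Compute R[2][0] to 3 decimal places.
End-effector x-axis (col 0 of R) = (-0.8660,-0.0000,0.5000)
R[2][0] = 0.5000

0.500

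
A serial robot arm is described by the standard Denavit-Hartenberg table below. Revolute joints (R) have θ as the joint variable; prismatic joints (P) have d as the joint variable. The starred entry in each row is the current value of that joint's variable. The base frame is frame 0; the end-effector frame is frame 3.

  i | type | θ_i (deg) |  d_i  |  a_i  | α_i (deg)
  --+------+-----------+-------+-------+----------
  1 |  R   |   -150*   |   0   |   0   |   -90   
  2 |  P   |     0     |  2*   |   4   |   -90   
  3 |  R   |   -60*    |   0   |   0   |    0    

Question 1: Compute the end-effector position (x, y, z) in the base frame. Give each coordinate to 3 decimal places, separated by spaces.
after link 1: o_1 = (0.0000, 0.0000, 0.0000)
after link 2: o_2 = (-2.4641, -3.7321, 0.0000)
after link 3: o_3 = (-2.4641, -3.7321, 0.0000)

-2.464 -3.732 0.000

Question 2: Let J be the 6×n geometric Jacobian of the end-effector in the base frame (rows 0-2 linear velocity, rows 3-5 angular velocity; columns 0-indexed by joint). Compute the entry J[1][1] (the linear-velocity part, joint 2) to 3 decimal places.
prismatic axis z_1 = (0.5000,-0.8660,0.0000)
J_v[:, 1] = z_1; J_ω[:, 1] = (0,0,0)
entry J[1][1] = -0.8660

-0.866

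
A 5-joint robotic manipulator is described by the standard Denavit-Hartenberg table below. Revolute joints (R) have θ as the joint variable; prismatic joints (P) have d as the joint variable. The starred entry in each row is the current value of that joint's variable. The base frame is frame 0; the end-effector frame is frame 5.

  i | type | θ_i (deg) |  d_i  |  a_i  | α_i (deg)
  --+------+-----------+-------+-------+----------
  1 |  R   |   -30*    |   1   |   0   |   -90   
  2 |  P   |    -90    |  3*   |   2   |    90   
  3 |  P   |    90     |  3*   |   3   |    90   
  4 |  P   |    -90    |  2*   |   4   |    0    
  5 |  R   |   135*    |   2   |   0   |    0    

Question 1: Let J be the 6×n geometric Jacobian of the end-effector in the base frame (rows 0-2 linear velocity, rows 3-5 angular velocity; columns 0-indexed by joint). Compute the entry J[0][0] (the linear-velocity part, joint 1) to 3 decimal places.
axis z_0 = ẑ; lever o_n−o_0 = (3.8660,4.6962,7.0000)
cross product → J_v[:, 0] = (-4.6962,3.8660,0.0000)
J_ω[:, 0] = z_0
entry J[0][0] = -4.6962

-4.696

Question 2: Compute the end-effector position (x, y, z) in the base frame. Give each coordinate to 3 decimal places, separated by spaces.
after link 1: o_1 = (0.0000, 0.0000, 1.0000)
after link 2: o_2 = (1.5000, 2.5981, 3.0000)
after link 3: o_3 = (0.4019, 6.6962, 3.0000)
after link 4: o_4 = (3.8660, 4.6962, 5.0000)
after link 5: o_5 = (3.8660, 4.6962, 7.0000)

3.866 4.696 7.000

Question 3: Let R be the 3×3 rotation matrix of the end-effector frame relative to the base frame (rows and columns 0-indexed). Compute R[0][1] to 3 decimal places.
-0.966

End-effector y-axis (col 1 of R) = (-0.9659,-0.2588,-0.0000)
R[0][1] = -0.9659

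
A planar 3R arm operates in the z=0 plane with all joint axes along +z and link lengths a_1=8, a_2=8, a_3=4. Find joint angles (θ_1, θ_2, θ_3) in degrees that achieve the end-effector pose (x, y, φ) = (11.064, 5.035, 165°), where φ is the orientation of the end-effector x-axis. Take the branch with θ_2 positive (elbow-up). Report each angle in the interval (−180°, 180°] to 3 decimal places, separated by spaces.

-0.008 30.015 134.993

wrist centre = target − a_3·(cos φ, sin φ) = (14.9277, 3.9997)
cos θ_2 = (238.8341−8²−8²)/(2·8·8) = 0.8659; θ_2 = 30.0153° (elbow-up)
β = atan2(3.9997,14.9277) = 14.9995°; ψ = atan2(4.0019,14.9271) = 15.0077°
θ_1 = β − ψ = -0.0082°
θ_3 = φ − θ_1 − θ_2 = 134.9928° (wrapped to (-180°,180°])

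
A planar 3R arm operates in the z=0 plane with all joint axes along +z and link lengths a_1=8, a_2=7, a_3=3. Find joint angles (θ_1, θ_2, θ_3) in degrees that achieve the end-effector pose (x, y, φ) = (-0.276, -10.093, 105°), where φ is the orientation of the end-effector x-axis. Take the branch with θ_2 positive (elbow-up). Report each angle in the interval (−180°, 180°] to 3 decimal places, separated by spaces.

-115.587 59.994 160.593

wrist centre = target − a_3·(cos φ, sin φ) = (0.5005, -12.9908)
cos θ_2 = (169.0108−8²−7²)/(2·8·7) = 0.5001; θ_2 = 59.9936° (elbow-up)
β = atan2(-12.9908,0.5005) = -87.7938°; ψ = atan2(6.0618,11.5007) = 27.7929°
θ_1 = β − ψ = -115.5867°
θ_3 = φ − θ_1 − θ_2 = 160.5931° (wrapped to (-180°,180°])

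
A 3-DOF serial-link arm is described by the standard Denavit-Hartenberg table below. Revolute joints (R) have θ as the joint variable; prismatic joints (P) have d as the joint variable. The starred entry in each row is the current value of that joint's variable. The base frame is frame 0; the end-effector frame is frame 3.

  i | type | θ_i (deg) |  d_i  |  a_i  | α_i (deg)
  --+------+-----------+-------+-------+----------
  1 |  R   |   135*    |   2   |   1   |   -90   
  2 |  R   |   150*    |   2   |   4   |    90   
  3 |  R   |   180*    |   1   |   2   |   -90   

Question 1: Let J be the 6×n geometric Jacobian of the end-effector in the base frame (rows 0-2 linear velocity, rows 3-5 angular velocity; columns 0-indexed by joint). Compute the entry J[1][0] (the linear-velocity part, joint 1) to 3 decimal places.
-1.250

axis z_0 = ẑ; lever o_n−o_0 = (-1.2501,-1.5783,0.1340)
cross product → J_v[:, 0] = (1.5783,-1.2501,0.0000)
J_ω[:, 0] = z_0
entry J[1][0] = -1.2501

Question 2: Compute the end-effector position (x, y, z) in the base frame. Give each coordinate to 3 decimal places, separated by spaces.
after link 1: o_1 = (-0.7071, 0.7071, 2.0000)
after link 2: o_2 = (0.3282, -3.1566, 0.0000)
after link 3: o_3 = (-1.2501, -1.5783, 0.1340)

-1.250 -1.578 0.134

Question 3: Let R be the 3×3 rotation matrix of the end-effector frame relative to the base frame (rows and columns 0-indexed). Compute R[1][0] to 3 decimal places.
End-effector x-axis (col 0 of R) = (-0.6124,0.6124,0.5000)
R[1][0] = 0.6124

0.612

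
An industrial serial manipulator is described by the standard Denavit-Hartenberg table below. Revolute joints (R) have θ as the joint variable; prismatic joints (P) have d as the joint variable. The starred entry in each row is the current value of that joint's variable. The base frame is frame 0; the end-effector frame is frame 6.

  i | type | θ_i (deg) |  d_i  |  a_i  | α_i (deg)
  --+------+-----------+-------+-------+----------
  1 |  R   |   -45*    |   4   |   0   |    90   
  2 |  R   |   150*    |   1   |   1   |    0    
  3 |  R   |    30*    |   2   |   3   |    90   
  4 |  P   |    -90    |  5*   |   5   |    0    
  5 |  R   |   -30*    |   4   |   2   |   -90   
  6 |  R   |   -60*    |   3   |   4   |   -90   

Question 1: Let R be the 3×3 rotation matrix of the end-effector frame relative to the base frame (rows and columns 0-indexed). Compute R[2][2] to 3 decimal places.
End-effector z-axis (col 2 of R) = (0.8365,0.2241,-0.5000)
R[2][2] = -0.5000

-0.500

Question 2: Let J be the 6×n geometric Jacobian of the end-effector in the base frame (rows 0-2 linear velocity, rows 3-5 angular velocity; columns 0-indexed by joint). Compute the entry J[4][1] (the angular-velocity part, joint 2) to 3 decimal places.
axis z_1 = (-0.7071,-0.7071,0.0000); lever o_n−o_1 = (1.7678,8.0810,12.9641)
cross product → J_v[:, 1] = (-9.1670,9.1670,-4.4641)
J_ω[:, 1] = z_1
entry J[4][1] = -0.7071

-0.707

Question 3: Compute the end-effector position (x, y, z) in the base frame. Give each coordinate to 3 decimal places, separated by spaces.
after link 1: o_1 = (0.0000, 0.0000, 4.0000)
after link 2: o_2 = (-1.3195, -0.0947, 4.5000)
after link 3: o_3 = (-4.8550, 0.6124, 4.5000)
after link 4: o_4 = (-1.3195, 4.1479, 9.5000)
after link 5: o_5 = (0.6124, 4.6655, 13.5000)
after link 6: o_6 = (1.7678, 8.0810, 16.9641)

1.768 8.081 16.964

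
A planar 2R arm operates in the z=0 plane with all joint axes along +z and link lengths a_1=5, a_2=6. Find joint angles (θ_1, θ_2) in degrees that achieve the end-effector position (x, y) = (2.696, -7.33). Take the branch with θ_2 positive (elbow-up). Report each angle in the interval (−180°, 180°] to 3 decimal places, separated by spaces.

cos θ_2 = (60.9973−5²−6²)/(2·5·6) = -0.0000; θ_2 = 90.0026° (elbow-up)
β = atan2(-7.3300,2.6960) = -69.8063°; ψ = atan2(6.0000,4.9997) = 50.1959°
θ_1 = β − ψ = -120.0022°

-120.002 90.003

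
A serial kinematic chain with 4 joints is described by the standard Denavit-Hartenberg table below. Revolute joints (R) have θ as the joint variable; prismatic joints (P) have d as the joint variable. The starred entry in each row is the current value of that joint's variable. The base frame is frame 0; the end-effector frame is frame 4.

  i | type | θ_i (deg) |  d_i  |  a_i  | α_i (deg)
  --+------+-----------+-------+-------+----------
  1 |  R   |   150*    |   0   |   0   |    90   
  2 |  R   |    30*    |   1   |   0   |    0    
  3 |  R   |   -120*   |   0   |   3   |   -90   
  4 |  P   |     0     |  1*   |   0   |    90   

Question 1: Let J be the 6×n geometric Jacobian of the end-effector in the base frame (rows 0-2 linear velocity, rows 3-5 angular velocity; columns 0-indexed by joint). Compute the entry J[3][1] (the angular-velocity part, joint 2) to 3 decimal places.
axis z_1 = (0.5000,0.8660,0.0000); lever o_n−o_1 = (-0.3660,1.3660,-3.0000)
cross product → J_v[:, 1] = (-2.5981,1.5000,1.0000)
J_ω[:, 1] = z_1
entry J[3][1] = 0.5000

0.500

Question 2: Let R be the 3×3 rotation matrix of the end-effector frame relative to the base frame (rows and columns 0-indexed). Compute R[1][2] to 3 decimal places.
End-effector z-axis (col 2 of R) = (0.5000,0.8660,0.0000)
R[1][2] = 0.8660

0.866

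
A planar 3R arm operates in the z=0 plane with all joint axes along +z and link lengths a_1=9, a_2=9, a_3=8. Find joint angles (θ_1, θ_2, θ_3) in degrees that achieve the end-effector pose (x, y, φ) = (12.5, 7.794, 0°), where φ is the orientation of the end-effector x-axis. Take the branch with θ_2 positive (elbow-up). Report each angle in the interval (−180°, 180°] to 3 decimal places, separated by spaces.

wrist centre = target − a_3·(cos φ, sin φ) = (4.5000, 7.7940)
cos θ_2 = (80.9964−9²−9²)/(2·9·9) = -0.5000; θ_2 = 120.0015° (elbow-up)
β = atan2(7.7940,4.5000) = 59.9993°; ψ = atan2(7.7941,4.4998) = 60.0007°
θ_1 = β − ψ = -0.0015°
θ_3 = φ − θ_1 − θ_2 = -120.0000° (wrapped to (-180°,180°])

-0.001 120.001 -120.000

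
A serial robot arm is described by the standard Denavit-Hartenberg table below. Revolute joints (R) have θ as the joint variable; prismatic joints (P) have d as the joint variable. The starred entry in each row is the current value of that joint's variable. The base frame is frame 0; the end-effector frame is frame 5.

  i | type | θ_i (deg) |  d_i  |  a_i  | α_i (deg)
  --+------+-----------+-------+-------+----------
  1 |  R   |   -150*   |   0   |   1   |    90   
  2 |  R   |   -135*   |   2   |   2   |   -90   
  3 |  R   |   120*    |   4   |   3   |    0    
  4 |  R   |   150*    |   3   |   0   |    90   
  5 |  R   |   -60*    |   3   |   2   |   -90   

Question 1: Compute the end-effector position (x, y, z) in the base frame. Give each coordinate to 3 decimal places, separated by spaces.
after link 1: o_1 = (-0.8660, -0.5000, 0.0000)
after link 2: o_2 = (-0.6413, 1.9392, -1.4142)
after link 3: o_3 = (-2.7103, -2.2554, -3.1820)
after link 4: o_4 = (-4.5474, -3.3160, -5.3033)
after link 5: o_5 = (-5.8239, -2.8983, -1.9572)

-5.824 -2.898 -1.957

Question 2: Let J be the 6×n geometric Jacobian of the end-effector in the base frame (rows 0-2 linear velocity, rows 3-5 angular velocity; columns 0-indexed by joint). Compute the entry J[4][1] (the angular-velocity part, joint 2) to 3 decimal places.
0.866

axis z_1 = (-0.5000,0.8660,0.0000); lever o_n−o_1 = (-4.9578,-2.3983,-1.9572)
cross product → J_v[:, 1] = (-1.6950,-0.9786,5.4928)
J_ω[:, 1] = z_1
entry J[4][1] = 0.8660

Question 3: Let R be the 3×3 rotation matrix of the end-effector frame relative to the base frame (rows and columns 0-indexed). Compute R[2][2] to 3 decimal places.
End-effector z-axis (col 2 of R) = (-0.7392,0.5732,-0.3536)
R[2][2] = -0.3536

-0.354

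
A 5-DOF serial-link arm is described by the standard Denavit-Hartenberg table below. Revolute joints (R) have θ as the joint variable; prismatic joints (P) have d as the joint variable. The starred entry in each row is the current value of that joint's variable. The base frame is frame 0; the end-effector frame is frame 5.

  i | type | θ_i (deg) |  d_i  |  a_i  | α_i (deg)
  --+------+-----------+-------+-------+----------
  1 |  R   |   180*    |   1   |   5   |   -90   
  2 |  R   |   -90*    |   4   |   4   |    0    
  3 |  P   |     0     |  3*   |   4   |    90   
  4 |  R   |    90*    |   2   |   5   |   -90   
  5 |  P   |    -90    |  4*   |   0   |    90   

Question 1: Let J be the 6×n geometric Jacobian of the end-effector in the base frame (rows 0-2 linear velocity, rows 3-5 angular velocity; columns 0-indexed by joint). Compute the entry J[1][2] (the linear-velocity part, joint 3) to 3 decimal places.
-1.000

prismatic axis z_2 = (-0.0000,-1.0000,0.0000)
J_v[:, 2] = z_2; J_ω[:, 2] = (0,0,0)
entry J[1][2] = -1.0000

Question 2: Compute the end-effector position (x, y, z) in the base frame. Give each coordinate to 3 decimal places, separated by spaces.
after link 1: o_1 = (-5.0000, 0.0000, 1.0000)
after link 2: o_2 = (-5.0000, -4.0000, 5.0000)
after link 3: o_3 = (-5.0000, -7.0000, 9.0000)
after link 4: o_4 = (-3.0000, -12.0000, 9.0000)
after link 5: o_5 = (-3.0000, -12.0000, 5.0000)

-3.000 -12.000 5.000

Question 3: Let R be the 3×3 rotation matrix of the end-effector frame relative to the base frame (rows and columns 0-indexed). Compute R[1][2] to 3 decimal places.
1.000

End-effector z-axis (col 2 of R) = (0.0000,1.0000,-0.0000)
R[1][2] = 1.0000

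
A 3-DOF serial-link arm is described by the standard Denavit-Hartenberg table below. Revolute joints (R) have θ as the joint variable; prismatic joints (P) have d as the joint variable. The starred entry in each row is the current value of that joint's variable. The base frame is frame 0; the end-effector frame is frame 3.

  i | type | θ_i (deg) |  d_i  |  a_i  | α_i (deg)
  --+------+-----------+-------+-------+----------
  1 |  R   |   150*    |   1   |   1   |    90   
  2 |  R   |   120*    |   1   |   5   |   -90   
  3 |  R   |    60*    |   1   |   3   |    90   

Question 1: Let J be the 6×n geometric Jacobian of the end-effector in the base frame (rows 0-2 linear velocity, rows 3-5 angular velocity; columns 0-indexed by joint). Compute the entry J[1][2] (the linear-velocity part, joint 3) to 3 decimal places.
axis z_2 = (0.7500,-0.4330,-0.5000); lever o_n−o_2 = (0.1005,-3.0580,0.7990)
cross product → J_v[:, 2] = (-1.8750,-0.6495,-2.2500)
J_ω[:, 2] = z_2
entry J[1][2] = -0.6495

-0.650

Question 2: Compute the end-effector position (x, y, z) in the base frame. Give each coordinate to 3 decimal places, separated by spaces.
after link 1: o_1 = (-0.8660, 0.5000, 1.0000)
after link 2: o_2 = (1.7990, 0.1160, 5.3301)
after link 3: o_3 = (1.8995, -2.9420, 6.1292)

1.900 -2.942 6.129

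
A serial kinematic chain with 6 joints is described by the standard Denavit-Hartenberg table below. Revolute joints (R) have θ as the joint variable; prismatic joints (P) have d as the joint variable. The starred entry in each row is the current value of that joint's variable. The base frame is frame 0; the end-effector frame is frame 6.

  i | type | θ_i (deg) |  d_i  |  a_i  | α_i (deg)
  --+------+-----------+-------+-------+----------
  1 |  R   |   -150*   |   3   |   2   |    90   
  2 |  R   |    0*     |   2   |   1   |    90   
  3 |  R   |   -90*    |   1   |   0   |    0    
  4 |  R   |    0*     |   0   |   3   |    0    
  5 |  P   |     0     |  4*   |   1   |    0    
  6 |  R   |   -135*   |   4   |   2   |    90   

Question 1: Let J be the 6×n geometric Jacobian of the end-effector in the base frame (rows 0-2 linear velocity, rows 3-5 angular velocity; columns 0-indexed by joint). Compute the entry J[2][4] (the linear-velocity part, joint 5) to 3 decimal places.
-1.000

prismatic axis z_4 = (-0.0000,0.0000,-1.0000)
J_v[:, 4] = z_4; J_ω[:, 4] = (0,0,0)
entry J[2][4] = -1.0000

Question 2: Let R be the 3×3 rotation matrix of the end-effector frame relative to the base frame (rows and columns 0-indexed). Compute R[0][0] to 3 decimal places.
0.259

End-effector x-axis (col 0 of R) = (0.2588,0.9659,0.0000)
R[0][0] = 0.2588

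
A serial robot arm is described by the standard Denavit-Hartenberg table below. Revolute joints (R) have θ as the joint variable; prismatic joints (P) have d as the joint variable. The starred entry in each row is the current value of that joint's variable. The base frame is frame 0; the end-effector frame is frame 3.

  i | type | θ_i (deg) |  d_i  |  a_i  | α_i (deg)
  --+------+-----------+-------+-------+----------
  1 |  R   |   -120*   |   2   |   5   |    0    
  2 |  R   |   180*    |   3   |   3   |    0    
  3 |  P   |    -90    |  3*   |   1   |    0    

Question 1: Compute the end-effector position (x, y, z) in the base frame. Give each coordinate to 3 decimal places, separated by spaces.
-0.134 -2.232 8.000

after link 1: o_1 = (-2.5000, -4.3301, 2.0000)
after link 2: o_2 = (-1.0000, -1.7321, 5.0000)
after link 3: o_3 = (-0.1340, -2.2321, 8.0000)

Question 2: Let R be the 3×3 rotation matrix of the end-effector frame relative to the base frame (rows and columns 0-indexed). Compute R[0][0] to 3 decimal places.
End-effector x-axis (col 0 of R) = (0.8660,-0.5000,0.0000)
R[0][0] = 0.8660

0.866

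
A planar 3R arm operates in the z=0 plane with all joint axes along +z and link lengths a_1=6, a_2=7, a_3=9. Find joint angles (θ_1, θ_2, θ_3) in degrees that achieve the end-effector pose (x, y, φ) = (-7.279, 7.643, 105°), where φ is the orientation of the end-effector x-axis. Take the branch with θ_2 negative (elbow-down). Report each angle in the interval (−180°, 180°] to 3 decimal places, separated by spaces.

-89.998 -135.001 -30.001

wrist centre = target − a_3·(cos φ, sin φ) = (-4.9496, -1.0503)
cos θ_2 = (25.6020−6²−7²)/(2·6·7) = -0.7071; θ_2 = -135.0010° (elbow-down)
β = atan2(-1.0503,-4.9496) = -168.0193°; ψ = atan2(-4.9497,1.0502) = -78.0212°
θ_1 = β − ψ = -89.9981°
θ_3 = φ − θ_1 − θ_2 = -30.0009° (wrapped to (-180°,180°])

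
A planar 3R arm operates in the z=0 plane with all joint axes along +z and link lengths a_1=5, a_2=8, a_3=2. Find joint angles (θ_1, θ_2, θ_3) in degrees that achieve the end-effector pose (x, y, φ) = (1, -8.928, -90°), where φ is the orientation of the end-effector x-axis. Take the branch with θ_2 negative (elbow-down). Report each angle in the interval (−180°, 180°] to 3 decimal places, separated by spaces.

wrist centre = target − a_3·(cos φ, sin φ) = (1.0000, -6.9280)
cos θ_2 = (48.9972−5²−8²)/(2·5·8) = -0.5000; θ_2 = -120.0023° (elbow-down)
β = atan2(-6.9280,1.0000) = -81.7866°; ψ = atan2(-6.9280,0.9997) = -81.7889°
θ_1 = β − ψ = 0.0023°
θ_3 = φ − θ_1 − θ_2 = 30.0000° (wrapped to (-180°,180°])

0.002 -120.002 30.000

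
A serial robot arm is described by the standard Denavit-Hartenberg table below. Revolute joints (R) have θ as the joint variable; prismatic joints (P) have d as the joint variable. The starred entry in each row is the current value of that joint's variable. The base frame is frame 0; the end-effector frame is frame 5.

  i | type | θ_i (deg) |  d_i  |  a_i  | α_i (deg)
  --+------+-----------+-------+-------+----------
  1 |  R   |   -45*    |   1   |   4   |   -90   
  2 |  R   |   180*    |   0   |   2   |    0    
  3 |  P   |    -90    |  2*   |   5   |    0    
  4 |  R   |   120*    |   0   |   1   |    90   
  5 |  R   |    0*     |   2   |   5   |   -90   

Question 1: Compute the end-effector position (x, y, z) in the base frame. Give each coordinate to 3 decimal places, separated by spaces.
after link 1: o_1 = (2.8284, -2.8284, 1.0000)
after link 2: o_2 = (1.4142, -1.4142, 1.0000)
after link 3: o_3 = (2.8284, 0.0000, -4.0000)
after link 4: o_4 = (2.2161, 0.6124, -3.5000)
after link 5: o_5 = (-1.5529, 4.3813, -2.7321)

-1.553 4.381 -2.732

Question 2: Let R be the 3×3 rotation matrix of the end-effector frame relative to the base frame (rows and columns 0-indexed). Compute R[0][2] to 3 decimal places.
End-effector z-axis (col 2 of R) = (0.7071,0.7071,0.0000)
R[0][2] = 0.7071

0.707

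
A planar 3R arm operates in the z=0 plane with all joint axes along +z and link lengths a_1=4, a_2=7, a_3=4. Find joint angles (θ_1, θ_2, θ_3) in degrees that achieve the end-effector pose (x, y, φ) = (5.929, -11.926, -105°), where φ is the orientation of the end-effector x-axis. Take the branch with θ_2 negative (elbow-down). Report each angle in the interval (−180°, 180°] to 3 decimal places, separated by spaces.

wrist centre = target − a_3·(cos φ, sin φ) = (6.9643, -8.0623)
cos θ_2 = (113.5018−4²−7²)/(2·4·7) = 0.8661; θ_2 = -29.9911° (elbow-down)
β = atan2(-8.0623,6.9643) = -49.1793°; ψ = atan2(-3.4991,10.0627) = -19.1738°
θ_1 = β − ψ = -30.0055°
θ_3 = φ − θ_1 − θ_2 = -45.0034° (wrapped to (-180°,180°])

-30.005 -29.991 -45.003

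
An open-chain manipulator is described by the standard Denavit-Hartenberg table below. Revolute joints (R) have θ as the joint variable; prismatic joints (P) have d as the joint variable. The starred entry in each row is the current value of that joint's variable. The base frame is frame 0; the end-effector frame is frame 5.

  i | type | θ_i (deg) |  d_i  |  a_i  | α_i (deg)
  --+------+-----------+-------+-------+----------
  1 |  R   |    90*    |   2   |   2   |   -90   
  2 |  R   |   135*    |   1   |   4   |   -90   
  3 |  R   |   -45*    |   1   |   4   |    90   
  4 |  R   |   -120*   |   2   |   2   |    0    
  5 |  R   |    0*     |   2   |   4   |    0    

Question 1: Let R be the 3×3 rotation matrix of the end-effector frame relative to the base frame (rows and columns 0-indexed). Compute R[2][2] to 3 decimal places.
0.500

End-effector z-axis (col 2 of R) = (-0.7071,0.5000,0.5000)
R[2][2] = 0.5000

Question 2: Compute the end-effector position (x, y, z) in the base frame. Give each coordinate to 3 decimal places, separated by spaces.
-4.536 3.639 -2.296

after link 1: o_1 = (0.0000, 2.0000, 2.0000)
after link 2: o_2 = (-1.0000, -0.8284, -0.8284)
after link 3: o_3 = (-3.8284, -3.5355, -2.1213)
after link 4: o_4 = (-4.5355, -0.8108, -1.8461)
after link 5: o_5 = (-4.5355, 3.6387, -2.2956)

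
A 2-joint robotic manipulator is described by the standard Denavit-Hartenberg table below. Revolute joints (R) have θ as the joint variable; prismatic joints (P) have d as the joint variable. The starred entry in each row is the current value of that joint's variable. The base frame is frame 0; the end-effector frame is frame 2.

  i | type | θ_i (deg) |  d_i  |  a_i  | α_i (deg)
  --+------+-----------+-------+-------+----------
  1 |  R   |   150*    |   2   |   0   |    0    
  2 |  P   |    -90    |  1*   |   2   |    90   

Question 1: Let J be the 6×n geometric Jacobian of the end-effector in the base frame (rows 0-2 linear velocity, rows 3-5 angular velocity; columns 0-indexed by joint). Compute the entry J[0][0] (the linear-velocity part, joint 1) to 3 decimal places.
axis z_0 = ẑ; lever o_n−o_0 = (1.0000,1.7321,3.0000)
cross product → J_v[:, 0] = (-1.7321,1.0000,0.0000)
J_ω[:, 0] = z_0
entry J[0][0] = -1.7321

-1.732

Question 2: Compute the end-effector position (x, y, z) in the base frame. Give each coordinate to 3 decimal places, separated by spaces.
after link 1: o_1 = (0.0000, 0.0000, 2.0000)
after link 2: o_2 = (1.0000, 1.7321, 3.0000)

1.000 1.732 3.000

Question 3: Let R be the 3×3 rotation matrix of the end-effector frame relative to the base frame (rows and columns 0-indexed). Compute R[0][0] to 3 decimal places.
End-effector x-axis (col 0 of R) = (0.5000,0.8660,0.0000)
R[0][0] = 0.5000

0.500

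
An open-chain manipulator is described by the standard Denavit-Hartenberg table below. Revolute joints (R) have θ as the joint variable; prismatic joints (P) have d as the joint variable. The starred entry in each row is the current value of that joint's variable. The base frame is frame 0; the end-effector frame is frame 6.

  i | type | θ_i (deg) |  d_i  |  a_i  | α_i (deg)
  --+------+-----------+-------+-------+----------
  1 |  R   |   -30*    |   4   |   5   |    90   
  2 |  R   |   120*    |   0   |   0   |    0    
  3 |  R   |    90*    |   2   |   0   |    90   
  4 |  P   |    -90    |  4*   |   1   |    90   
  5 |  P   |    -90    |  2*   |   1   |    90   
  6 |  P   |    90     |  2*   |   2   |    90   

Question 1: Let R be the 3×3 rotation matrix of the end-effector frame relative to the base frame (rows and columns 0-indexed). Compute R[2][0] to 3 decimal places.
End-effector x-axis (col 0 of R) = (0.7500,-0.4330,0.5000)
R[2][0] = 0.5000

0.500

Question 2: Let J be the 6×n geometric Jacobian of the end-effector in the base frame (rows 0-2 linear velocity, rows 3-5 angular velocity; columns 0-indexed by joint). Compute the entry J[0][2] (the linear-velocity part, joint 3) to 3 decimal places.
axis z_2 = (-0.5000,-0.8660,0.0000); lever o_n−o_2 = (0.2010,-3.5801,4.5981)
cross product → J_v[:, 2] = (-3.9821,2.2990,1.9641)
J_ω[:, 2] = z_2
entry J[0][2] = -3.9821

-3.982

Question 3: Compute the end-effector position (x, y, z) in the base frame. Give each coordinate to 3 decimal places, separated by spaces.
4.531 -6.080 8.598

after link 1: o_1 = (4.3301, -2.5000, 4.0000)
after link 2: o_2 = (4.3301, -2.5000, 4.0000)
after link 3: o_3 = (3.3301, -4.2321, 4.0000)
after link 4: o_4 = (2.0981, -2.3660, 7.4641)
after link 5: o_5 = (4.0311, -3.4821, 7.5981)
after link 6: o_6 = (4.5311, -6.0801, 8.5981)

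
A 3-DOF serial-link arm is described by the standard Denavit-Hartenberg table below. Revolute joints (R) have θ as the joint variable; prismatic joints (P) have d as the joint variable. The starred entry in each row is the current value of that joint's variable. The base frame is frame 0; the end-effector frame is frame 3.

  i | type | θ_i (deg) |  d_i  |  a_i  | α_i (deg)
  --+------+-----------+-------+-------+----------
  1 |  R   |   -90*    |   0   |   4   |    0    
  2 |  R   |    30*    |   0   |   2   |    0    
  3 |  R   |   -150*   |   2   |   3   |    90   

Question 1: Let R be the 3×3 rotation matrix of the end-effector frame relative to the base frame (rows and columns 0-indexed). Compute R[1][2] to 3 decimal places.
End-effector z-axis (col 2 of R) = (0.5000,0.8660,0.0000)
R[1][2] = 0.8660

0.866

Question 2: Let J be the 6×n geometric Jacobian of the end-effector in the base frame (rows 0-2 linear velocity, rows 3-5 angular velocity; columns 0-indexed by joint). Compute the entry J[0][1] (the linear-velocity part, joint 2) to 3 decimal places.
axis z_1 = (0.0000,0.0000,1.0000); lever o_n−o_1 = (-1.5981,-0.2321,2.0000)
cross product → J_v[:, 1] = (0.2321,-1.5981,0.0000)
J_ω[:, 1] = z_1
entry J[0][1] = 0.2321

0.232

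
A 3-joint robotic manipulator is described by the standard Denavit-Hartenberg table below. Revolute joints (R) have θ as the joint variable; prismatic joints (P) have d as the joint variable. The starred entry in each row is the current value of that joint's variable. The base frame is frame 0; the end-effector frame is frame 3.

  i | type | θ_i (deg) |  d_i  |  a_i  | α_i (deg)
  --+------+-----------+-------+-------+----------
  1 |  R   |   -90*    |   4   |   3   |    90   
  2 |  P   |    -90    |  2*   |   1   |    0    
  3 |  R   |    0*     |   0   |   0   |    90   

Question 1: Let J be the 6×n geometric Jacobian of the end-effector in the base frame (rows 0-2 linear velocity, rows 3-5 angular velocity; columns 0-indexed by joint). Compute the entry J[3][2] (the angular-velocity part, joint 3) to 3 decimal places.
axis z_2 = (-1.0000,-0.0000,0.0000); lever o_n−o_2 = (0.0000,0.0000,0.0000)
cross product → J_v[:, 2] = (-0.0000,0.0000,0.0000)
J_ω[:, 2] = z_2
entry J[3][2] = -1.0000

-1.000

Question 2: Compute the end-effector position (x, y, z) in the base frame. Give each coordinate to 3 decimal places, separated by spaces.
-2.000 -3.000 3.000

after link 1: o_1 = (0.0000, -3.0000, 4.0000)
after link 2: o_2 = (-2.0000, -3.0000, 3.0000)
after link 3: o_3 = (-2.0000, -3.0000, 3.0000)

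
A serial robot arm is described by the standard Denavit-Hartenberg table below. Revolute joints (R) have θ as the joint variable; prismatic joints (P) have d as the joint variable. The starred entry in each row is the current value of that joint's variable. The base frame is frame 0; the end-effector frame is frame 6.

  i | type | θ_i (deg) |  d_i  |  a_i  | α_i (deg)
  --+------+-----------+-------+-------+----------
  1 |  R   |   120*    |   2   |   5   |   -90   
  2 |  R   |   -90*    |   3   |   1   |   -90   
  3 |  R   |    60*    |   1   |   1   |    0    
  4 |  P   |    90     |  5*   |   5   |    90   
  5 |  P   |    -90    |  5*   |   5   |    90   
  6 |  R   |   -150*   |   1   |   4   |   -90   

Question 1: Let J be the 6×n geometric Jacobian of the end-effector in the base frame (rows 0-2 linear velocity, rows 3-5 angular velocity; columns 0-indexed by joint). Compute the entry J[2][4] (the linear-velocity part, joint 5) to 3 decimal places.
0.500

prismatic axis z_4 = (0.7500,0.4330,0.5000)
J_v[:, 4] = z_4; J_ω[:, 4] = (0,0,0)
entry J[2][4] = 0.5000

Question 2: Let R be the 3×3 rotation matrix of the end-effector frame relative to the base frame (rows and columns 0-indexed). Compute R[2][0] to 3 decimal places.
-0.250

End-effector x-axis (col 0 of R) = (-0.8080,0.5335,-0.2500)
R[2][0] = -0.2500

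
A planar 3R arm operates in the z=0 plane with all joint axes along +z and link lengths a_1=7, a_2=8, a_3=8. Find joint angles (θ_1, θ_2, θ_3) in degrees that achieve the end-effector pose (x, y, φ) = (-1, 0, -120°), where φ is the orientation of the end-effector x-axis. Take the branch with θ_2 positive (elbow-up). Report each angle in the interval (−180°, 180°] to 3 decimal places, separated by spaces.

0.000 120.000 120.000

wrist centre = target − a_3·(cos φ, sin φ) = (3.0000, 6.9282)
cos θ_2 = (57.0000−7²−8²)/(2·7·8) = -0.5000; θ_2 = 120.0000° (elbow-up)
β = atan2(6.9282,3.0000) = 66.5868°; ψ = atan2(6.9282,3.0000) = 66.5868°
θ_1 = β − ψ = 0.0000°
θ_3 = φ − θ_1 − θ_2 = 120.0000° (wrapped to (-180°,180°])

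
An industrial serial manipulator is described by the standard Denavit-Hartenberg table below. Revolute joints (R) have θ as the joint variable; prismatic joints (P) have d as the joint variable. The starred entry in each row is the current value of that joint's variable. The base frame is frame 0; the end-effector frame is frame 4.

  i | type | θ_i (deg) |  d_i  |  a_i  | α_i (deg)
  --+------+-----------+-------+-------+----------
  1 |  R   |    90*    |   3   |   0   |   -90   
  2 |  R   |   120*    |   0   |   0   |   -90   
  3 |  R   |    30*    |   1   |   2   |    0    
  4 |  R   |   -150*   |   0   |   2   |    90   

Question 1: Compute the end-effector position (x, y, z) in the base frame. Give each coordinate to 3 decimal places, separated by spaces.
-0.732 -1.232 2.866

after link 1: o_1 = (0.0000, 0.0000, 3.0000)
after link 2: o_2 = (0.0000, 0.0000, 3.0000)
after link 3: o_3 = (1.0000, -1.7321, 2.0000)
after link 4: o_4 = (-0.7321, -1.2321, 2.8660)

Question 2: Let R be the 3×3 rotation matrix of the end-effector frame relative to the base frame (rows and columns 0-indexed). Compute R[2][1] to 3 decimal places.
End-effector y-axis (col 1 of R) = (-0.0000,-0.8660,0.5000)
R[2][1] = 0.5000

0.500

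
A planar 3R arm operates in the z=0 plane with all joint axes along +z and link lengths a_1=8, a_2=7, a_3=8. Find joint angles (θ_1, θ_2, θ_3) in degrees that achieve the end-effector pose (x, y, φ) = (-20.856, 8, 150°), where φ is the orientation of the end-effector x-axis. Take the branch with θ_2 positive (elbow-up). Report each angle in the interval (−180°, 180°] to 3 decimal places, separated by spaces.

wrist centre = target − a_3·(cos φ, sin φ) = (-13.9278, 4.0000)
cos θ_2 = (209.9835−8²−7²)/(2·8·7) = 0.8659; θ_2 = 30.0116° (elbow-up)
β = atan2(4.0000,-13.9278) = 163.9762°; ψ = atan2(3.5012,14.0615) = 13.9820°
θ_1 = β − ψ = 149.9942°
θ_3 = φ − θ_1 − θ_2 = -30.0058° (wrapped to (-180°,180°])

149.994 30.012 -30.006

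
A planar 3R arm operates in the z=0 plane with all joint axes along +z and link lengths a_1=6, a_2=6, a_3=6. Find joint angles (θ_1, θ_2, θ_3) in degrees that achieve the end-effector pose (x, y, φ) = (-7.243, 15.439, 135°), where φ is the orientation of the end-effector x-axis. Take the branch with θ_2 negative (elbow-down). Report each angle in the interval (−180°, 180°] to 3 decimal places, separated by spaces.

wrist centre = target − a_3·(cos φ, sin φ) = (-3.0004, 11.1964)
cos θ_2 = (134.3606−6²−6²)/(2·6·6) = 0.8661; θ_2 = -29.9892° (elbow-down)
β = atan2(11.1964,-3.0004) = 105.0015°; ψ = atan2(-2.9990,11.1967) = -14.9946°
θ_1 = β − ψ = 119.9960°
θ_3 = φ − θ_1 − θ_2 = 44.9931° (wrapped to (-180°,180°])

119.996 -29.989 44.993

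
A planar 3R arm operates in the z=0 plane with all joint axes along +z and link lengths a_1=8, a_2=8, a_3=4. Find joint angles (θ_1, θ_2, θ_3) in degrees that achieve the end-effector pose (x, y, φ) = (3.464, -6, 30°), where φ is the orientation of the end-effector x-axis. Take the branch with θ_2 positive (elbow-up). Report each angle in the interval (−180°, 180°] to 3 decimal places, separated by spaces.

wrist centre = target − a_3·(cos φ, sin φ) = (-0.0001, -8.0000)
cos θ_2 = (64.0000−8²−8²)/(2·8·8) = -0.5000; θ_2 = 120.0000° (elbow-up)
β = atan2(-8.0000,-0.0001) = -90.0007°; ψ = atan2(6.9282,4.0000) = 60.0000°
θ_1 = β − ψ = -150.0007°
θ_3 = φ − θ_1 − θ_2 = 60.0007° (wrapped to (-180°,180°])

-150.001 120.000 60.001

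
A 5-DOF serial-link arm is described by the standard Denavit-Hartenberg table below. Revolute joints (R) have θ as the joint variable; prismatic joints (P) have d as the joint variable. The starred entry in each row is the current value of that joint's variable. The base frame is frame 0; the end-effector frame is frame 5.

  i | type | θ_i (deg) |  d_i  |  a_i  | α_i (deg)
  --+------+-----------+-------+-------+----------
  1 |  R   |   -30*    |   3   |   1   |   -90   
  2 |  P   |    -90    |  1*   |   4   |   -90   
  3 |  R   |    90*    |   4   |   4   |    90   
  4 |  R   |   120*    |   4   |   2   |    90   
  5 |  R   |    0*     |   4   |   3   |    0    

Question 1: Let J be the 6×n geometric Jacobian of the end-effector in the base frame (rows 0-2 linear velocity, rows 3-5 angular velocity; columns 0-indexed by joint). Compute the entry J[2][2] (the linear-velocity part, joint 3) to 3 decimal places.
axis z_2 = (0.8660,-0.5000,-0.0000); lever o_n−o_2 = (6.4641,-9.4641,4.0000)
cross product → J_v[:, 2] = (-2.0000,-3.4641,-4.9641)
J_ω[:, 2] = z_2
entry J[2][2] = -4.9641

-4.964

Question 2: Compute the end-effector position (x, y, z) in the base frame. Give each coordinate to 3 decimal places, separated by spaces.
after link 1: o_1 = (0.8660, -0.5000, 3.0000)
after link 2: o_2 = (1.3660, 0.3660, 7.0000)
after link 3: o_3 = (2.8301, -5.0981, 7.0000)
after link 4: o_4 = (4.8301, -5.0981, 11.0000)
after link 5: o_5 = (7.8301, -9.0981, 11.0000)

7.830 -9.098 11.000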